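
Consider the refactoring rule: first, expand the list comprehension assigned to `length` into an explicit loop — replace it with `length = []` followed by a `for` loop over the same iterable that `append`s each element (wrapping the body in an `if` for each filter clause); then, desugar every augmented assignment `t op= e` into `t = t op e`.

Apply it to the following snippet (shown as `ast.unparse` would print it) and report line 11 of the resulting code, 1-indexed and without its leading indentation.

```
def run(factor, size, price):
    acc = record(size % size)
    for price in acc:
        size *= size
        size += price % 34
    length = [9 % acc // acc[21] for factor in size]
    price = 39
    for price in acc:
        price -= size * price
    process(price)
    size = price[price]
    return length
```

price = price - size * price

Transformed code:
def run(factor, size, price):
    acc = record(size % size)
    for price in acc:
        size = size * size
        size = size + price % 34
    length = []
    for factor in size:
        length.append(9 % acc // acc[21])
    price = 39
    for price in acc:
        price = price - size * price
    process(price)
    size = price[price]
    return length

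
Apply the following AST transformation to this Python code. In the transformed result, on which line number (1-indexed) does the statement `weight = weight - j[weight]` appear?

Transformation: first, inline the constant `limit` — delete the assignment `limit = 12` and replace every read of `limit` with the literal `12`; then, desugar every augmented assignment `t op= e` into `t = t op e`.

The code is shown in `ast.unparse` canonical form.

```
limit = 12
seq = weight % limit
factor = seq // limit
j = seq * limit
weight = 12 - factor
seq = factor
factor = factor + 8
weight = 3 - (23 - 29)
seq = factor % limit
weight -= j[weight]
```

9

Transformed code:
seq = weight % 12
factor = seq // 12
j = seq * 12
weight = 12 - factor
seq = factor
factor = factor + 8
weight = 3 - (23 - 29)
seq = factor % 12
weight = weight - j[weight]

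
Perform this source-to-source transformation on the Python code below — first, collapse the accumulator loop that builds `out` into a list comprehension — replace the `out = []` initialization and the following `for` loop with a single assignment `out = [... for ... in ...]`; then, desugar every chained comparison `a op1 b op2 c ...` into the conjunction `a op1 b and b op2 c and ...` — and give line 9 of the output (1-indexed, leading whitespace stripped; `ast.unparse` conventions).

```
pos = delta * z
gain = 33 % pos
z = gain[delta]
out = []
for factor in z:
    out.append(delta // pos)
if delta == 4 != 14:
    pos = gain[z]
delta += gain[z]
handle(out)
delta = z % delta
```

delta = z % delta

Transformed code:
pos = delta * z
gain = 33 % pos
z = gain[delta]
out = [delta // pos for factor in z]
if delta == 4 and 4 != 14:
    pos = gain[z]
delta += gain[z]
handle(out)
delta = z % delta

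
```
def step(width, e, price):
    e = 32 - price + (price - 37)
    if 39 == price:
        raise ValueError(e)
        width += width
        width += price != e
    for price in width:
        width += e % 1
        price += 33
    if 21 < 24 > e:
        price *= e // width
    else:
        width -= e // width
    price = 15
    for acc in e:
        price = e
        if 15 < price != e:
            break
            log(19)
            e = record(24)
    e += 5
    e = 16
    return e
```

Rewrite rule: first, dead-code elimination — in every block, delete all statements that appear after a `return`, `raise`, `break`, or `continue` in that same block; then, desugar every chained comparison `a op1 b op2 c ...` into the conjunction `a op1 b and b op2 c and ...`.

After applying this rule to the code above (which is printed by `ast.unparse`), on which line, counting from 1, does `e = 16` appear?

Transformed code:
def step(width, e, price):
    e = 32 - price + (price - 37)
    if 39 == price:
        raise ValueError(e)
    for price in width:
        width += e % 1
        price += 33
    if 21 < 24 and 24 > e:
        price *= e // width
    else:
        width -= e // width
    price = 15
    for acc in e:
        price = e
        if 15 < price and price != e:
            break
    e += 5
    e = 16
    return e

18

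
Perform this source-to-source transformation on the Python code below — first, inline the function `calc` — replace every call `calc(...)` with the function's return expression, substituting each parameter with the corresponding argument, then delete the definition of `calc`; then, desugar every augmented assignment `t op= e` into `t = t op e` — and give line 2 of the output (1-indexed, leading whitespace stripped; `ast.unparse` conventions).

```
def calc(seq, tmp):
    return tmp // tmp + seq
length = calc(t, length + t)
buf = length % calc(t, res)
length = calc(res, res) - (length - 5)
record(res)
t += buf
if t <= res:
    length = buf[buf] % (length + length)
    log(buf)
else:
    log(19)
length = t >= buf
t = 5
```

buf = length % (res // res + t)

Transformed code:
length = (length + t) // (length + t) + t
buf = length % (res // res + t)
length = res // res + res - (length - 5)
record(res)
t = t + buf
if t <= res:
    length = buf[buf] % (length + length)
    log(buf)
else:
    log(19)
length = t >= buf
t = 5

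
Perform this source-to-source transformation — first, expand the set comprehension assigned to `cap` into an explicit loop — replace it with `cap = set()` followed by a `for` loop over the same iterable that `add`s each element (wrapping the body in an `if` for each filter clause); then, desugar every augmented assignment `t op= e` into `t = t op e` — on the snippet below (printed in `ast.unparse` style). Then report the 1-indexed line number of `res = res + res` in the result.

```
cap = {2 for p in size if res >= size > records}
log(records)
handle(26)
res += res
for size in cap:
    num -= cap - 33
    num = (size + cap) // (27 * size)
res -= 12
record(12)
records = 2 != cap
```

7

Transformed code:
cap = set()
for p in size:
    if res >= size > records:
        cap.add(2)
log(records)
handle(26)
res = res + res
for size in cap:
    num = num - (cap - 33)
    num = (size + cap) // (27 * size)
res = res - 12
record(12)
records = 2 != cap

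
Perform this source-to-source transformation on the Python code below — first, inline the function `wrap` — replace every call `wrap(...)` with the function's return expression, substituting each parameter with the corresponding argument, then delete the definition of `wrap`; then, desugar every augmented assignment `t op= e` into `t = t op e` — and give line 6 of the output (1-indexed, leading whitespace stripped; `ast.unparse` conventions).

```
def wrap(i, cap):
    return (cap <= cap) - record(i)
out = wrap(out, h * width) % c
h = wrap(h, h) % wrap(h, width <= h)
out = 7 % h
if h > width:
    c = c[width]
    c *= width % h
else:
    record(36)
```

c = c * (width % h)

Transformed code:
out = ((h * width <= h * width) - record(out)) % c
h = ((h <= h) - record(h)) % (((width <= h) <= (width <= h)) - record(h))
out = 7 % h
if h > width:
    c = c[width]
    c = c * (width % h)
else:
    record(36)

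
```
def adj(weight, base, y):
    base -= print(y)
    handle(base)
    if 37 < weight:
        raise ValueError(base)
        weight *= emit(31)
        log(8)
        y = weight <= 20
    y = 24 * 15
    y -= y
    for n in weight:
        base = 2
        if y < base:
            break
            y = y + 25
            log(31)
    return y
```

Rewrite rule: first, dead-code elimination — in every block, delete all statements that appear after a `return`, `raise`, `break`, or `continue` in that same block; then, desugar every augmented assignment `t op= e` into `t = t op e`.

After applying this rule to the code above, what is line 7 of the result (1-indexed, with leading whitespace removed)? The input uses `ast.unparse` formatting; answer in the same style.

Transformed code:
def adj(weight, base, y):
    base = base - print(y)
    handle(base)
    if 37 < weight:
        raise ValueError(base)
    y = 24 * 15
    y = y - y
    for n in weight:
        base = 2
        if y < base:
            break
    return y

y = y - y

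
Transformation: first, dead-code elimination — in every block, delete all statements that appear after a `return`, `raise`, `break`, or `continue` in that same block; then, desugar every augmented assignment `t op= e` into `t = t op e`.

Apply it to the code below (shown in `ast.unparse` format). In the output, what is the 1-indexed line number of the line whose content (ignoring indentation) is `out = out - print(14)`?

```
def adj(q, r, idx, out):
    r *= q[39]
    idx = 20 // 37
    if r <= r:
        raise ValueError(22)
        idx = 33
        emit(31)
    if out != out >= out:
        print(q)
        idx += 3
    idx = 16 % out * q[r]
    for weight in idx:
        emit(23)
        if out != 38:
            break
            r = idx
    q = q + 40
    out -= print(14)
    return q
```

15

Transformed code:
def adj(q, r, idx, out):
    r = r * q[39]
    idx = 20 // 37
    if r <= r:
        raise ValueError(22)
    if out != out >= out:
        print(q)
        idx = idx + 3
    idx = 16 % out * q[r]
    for weight in idx:
        emit(23)
        if out != 38:
            break
    q = q + 40
    out = out - print(14)
    return q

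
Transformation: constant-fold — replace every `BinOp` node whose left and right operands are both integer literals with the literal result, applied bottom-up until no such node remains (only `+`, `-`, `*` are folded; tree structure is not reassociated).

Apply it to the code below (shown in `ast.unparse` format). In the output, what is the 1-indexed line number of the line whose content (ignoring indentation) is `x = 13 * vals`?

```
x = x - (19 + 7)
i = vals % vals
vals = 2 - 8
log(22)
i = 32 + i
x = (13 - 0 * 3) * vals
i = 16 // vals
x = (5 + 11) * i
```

Transformed code:
x = x - 26
i = vals % vals
vals = -6
log(22)
i = 32 + i
x = 13 * vals
i = 16 // vals
x = 16 * i

6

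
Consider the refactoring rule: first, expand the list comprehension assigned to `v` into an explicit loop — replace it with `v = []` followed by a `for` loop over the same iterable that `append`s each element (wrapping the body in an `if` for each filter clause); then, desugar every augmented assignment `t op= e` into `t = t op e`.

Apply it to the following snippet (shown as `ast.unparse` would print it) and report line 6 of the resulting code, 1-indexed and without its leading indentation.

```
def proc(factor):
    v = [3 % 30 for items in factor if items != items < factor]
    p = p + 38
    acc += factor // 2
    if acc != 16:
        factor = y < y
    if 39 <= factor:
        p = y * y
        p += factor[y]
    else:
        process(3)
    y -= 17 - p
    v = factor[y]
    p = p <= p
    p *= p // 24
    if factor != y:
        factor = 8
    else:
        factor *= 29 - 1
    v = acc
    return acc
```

p = p + 38

Transformed code:
def proc(factor):
    v = []
    for items in factor:
        if items != items < factor:
            v.append(3 % 30)
    p = p + 38
    acc = acc + factor // 2
    if acc != 16:
        factor = y < y
    if 39 <= factor:
        p = y * y
        p = p + factor[y]
    else:
        process(3)
    y = y - (17 - p)
    v = factor[y]
    p = p <= p
    p = p * (p // 24)
    if factor != y:
        factor = 8
    else:
        factor = factor * (29 - 1)
    v = acc
    return acc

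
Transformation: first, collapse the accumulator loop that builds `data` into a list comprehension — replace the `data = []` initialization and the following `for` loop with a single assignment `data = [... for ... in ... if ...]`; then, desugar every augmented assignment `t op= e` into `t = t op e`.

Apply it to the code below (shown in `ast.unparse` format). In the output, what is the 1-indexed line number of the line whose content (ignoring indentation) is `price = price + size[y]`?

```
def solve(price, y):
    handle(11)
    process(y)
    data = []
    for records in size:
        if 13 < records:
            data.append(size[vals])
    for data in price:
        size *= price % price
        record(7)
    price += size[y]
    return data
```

Transformed code:
def solve(price, y):
    handle(11)
    process(y)
    data = [size[vals] for records in size if 13 < records]
    for data in price:
        size = size * (price % price)
        record(7)
    price = price + size[y]
    return data

8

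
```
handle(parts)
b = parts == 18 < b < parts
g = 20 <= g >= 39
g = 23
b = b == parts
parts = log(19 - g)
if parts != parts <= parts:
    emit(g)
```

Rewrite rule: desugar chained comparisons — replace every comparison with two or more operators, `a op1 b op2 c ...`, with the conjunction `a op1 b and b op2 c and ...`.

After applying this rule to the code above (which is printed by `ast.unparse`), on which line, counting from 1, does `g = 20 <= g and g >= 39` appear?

3

Transformed code:
handle(parts)
b = parts == 18 and 18 < b and (b < parts)
g = 20 <= g and g >= 39
g = 23
b = b == parts
parts = log(19 - g)
if parts != parts and parts <= parts:
    emit(g)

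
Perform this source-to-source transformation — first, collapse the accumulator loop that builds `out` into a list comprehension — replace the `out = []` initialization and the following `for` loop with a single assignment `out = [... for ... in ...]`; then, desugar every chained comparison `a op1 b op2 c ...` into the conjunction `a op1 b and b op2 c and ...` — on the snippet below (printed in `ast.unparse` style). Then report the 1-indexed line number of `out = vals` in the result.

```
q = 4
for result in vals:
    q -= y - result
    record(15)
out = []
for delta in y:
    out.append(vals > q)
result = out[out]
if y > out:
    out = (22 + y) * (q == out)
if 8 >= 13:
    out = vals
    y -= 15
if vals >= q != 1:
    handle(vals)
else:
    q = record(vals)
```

Transformed code:
q = 4
for result in vals:
    q -= y - result
    record(15)
out = [vals > q for delta in y]
result = out[out]
if y > out:
    out = (22 + y) * (q == out)
if 8 >= 13:
    out = vals
    y -= 15
if vals >= q and q != 1:
    handle(vals)
else:
    q = record(vals)

10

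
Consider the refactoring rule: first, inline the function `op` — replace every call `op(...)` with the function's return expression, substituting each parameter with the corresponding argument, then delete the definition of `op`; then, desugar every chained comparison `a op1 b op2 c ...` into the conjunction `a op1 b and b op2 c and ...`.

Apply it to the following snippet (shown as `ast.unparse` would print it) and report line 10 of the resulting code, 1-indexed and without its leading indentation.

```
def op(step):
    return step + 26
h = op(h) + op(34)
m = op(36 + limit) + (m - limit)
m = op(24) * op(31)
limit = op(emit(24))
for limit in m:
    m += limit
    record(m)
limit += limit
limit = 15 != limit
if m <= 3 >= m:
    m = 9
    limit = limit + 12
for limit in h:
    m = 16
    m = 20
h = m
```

Transformed code:
h = h + 26 + (34 + 26)
m = 36 + limit + 26 + (m - limit)
m = (24 + 26) * (31 + 26)
limit = emit(24) + 26
for limit in m:
    m += limit
    record(m)
limit += limit
limit = 15 != limit
if m <= 3 and 3 >= m:
    m = 9
    limit = limit + 12
for limit in h:
    m = 16
    m = 20
h = m

if m <= 3 and 3 >= m:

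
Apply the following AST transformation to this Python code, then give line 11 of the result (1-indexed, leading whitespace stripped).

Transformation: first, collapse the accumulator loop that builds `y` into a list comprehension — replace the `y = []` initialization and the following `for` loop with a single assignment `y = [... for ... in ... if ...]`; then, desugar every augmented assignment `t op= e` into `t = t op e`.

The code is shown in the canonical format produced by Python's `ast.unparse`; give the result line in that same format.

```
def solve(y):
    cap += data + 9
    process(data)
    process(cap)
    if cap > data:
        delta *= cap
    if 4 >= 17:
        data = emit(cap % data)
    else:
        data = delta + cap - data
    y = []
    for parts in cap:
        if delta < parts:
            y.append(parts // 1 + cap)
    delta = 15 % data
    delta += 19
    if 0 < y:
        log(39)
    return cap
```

Transformed code:
def solve(y):
    cap = cap + (data + 9)
    process(data)
    process(cap)
    if cap > data:
        delta = delta * cap
    if 4 >= 17:
        data = emit(cap % data)
    else:
        data = delta + cap - data
    y = [parts // 1 + cap for parts in cap if delta < parts]
    delta = 15 % data
    delta = delta + 19
    if 0 < y:
        log(39)
    return cap

y = [parts // 1 + cap for parts in cap if delta < parts]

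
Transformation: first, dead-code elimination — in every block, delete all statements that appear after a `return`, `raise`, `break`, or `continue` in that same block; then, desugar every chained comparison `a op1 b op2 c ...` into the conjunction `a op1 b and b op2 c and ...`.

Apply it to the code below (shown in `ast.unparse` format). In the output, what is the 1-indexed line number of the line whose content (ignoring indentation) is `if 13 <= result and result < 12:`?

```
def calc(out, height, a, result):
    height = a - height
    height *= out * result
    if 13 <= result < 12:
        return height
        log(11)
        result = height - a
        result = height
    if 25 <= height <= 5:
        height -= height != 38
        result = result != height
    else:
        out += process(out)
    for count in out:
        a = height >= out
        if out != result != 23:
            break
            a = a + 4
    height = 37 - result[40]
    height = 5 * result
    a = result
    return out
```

Transformed code:
def calc(out, height, a, result):
    height = a - height
    height *= out * result
    if 13 <= result and result < 12:
        return height
    if 25 <= height and height <= 5:
        height -= height != 38
        result = result != height
    else:
        out += process(out)
    for count in out:
        a = height >= out
        if out != result and result != 23:
            break
    height = 37 - result[40]
    height = 5 * result
    a = result
    return out

4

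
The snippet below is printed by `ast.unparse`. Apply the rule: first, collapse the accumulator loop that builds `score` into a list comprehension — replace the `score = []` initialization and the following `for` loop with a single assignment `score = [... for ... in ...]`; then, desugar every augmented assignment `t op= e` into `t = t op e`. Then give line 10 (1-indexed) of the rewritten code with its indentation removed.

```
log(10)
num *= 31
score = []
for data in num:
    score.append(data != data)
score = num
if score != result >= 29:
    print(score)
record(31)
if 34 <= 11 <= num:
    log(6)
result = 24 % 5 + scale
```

Transformed code:
log(10)
num = num * 31
score = [data != data for data in num]
score = num
if score != result >= 29:
    print(score)
record(31)
if 34 <= 11 <= num:
    log(6)
result = 24 % 5 + scale

result = 24 % 5 + scale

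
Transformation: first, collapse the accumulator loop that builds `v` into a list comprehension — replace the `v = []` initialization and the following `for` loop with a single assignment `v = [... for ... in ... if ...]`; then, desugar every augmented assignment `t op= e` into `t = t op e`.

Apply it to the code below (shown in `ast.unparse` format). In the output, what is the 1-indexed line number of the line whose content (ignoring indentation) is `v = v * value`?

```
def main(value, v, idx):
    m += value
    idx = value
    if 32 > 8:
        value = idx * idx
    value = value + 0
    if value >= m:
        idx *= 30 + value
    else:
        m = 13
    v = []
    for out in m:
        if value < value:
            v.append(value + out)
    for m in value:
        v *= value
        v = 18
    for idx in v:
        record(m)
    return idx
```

13

Transformed code:
def main(value, v, idx):
    m = m + value
    idx = value
    if 32 > 8:
        value = idx * idx
    value = value + 0
    if value >= m:
        idx = idx * (30 + value)
    else:
        m = 13
    v = [value + out for out in m if value < value]
    for m in value:
        v = v * value
        v = 18
    for idx in v:
        record(m)
    return idx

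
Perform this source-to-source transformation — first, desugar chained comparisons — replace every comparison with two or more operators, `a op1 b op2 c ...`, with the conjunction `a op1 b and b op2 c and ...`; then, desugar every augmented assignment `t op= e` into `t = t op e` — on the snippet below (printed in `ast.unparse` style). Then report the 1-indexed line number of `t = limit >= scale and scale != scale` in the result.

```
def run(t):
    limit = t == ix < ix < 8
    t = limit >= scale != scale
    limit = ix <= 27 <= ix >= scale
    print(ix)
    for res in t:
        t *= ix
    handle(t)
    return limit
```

Transformed code:
def run(t):
    limit = t == ix and ix < ix and (ix < 8)
    t = limit >= scale and scale != scale
    limit = ix <= 27 and 27 <= ix and (ix >= scale)
    print(ix)
    for res in t:
        t = t * ix
    handle(t)
    return limit

3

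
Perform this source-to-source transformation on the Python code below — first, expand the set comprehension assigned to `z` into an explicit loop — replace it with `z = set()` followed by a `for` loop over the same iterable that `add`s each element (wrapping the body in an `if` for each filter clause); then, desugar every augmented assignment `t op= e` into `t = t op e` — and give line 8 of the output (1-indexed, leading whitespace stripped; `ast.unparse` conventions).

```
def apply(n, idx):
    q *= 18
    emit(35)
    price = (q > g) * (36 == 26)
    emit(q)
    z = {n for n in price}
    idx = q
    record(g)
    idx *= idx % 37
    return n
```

Transformed code:
def apply(n, idx):
    q = q * 18
    emit(35)
    price = (q > g) * (36 == 26)
    emit(q)
    z = set()
    for n in price:
        z.add(n)
    idx = q
    record(g)
    idx = idx * (idx % 37)
    return n

z.add(n)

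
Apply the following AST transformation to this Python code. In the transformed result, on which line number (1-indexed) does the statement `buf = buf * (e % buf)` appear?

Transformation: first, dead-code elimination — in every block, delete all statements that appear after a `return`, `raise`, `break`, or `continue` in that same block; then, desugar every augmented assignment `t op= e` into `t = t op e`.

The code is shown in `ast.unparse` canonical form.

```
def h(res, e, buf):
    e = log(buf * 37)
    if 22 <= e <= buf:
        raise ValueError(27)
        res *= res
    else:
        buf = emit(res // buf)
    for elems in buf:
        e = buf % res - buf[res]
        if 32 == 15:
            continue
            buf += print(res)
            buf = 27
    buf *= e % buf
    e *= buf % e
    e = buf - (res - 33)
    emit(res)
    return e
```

Transformed code:
def h(res, e, buf):
    e = log(buf * 37)
    if 22 <= e <= buf:
        raise ValueError(27)
    else:
        buf = emit(res // buf)
    for elems in buf:
        e = buf % res - buf[res]
        if 32 == 15:
            continue
    buf = buf * (e % buf)
    e = e * (buf % e)
    e = buf - (res - 33)
    emit(res)
    return e

11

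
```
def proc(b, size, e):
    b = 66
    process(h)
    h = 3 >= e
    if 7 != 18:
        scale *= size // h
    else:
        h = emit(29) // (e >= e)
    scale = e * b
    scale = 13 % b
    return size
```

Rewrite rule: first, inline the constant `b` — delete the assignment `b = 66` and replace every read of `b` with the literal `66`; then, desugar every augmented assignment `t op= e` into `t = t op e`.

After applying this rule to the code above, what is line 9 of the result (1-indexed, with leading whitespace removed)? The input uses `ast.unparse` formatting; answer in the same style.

Transformed code:
def proc(b, size, e):
    process(h)
    h = 3 >= e
    if 7 != 18:
        scale = scale * (size // h)
    else:
        h = emit(29) // (e >= e)
    scale = e * 66
    scale = 13 % 66
    return size

scale = 13 % 66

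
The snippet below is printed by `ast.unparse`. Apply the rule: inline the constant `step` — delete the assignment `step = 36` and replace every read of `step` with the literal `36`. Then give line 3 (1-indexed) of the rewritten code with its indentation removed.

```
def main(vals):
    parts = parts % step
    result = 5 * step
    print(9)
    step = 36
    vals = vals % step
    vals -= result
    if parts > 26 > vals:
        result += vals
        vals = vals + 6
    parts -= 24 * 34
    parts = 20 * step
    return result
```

Transformed code:
def main(vals):
    parts = parts % 36
    result = 5 * 36
    print(9)
    vals = vals % 36
    vals -= result
    if parts > 26 > vals:
        result += vals
        vals = vals + 6
    parts -= 24 * 34
    parts = 20 * 36
    return result

result = 5 * 36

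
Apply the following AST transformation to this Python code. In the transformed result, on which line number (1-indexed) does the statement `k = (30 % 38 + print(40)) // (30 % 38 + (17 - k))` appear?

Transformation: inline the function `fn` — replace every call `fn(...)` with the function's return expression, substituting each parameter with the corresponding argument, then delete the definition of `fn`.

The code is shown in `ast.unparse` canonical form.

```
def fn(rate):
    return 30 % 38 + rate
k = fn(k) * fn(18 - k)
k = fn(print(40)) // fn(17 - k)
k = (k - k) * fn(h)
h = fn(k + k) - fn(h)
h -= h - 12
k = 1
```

2

Transformed code:
k = (30 % 38 + k) * (30 % 38 + (18 - k))
k = (30 % 38 + print(40)) // (30 % 38 + (17 - k))
k = (k - k) * (30 % 38 + h)
h = 30 % 38 + (k + k) - (30 % 38 + h)
h -= h - 12
k = 1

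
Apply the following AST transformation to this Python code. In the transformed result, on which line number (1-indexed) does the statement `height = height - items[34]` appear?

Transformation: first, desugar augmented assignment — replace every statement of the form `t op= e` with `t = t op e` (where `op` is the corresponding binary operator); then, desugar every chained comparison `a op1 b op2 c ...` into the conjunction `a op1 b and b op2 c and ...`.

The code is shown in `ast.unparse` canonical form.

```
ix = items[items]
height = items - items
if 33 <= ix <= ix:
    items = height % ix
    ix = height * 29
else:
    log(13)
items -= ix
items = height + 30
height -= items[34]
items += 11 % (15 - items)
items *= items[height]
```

Transformed code:
ix = items[items]
height = items - items
if 33 <= ix and ix <= ix:
    items = height % ix
    ix = height * 29
else:
    log(13)
items = items - ix
items = height + 30
height = height - items[34]
items = items + 11 % (15 - items)
items = items * items[height]

10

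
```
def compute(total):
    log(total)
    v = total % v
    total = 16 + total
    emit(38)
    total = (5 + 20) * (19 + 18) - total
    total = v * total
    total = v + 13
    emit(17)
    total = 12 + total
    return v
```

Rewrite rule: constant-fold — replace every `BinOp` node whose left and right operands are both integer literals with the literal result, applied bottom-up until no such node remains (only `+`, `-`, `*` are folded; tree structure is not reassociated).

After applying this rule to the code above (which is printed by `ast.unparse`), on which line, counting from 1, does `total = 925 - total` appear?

Transformed code:
def compute(total):
    log(total)
    v = total % v
    total = 16 + total
    emit(38)
    total = 925 - total
    total = v * total
    total = v + 13
    emit(17)
    total = 12 + total
    return v

6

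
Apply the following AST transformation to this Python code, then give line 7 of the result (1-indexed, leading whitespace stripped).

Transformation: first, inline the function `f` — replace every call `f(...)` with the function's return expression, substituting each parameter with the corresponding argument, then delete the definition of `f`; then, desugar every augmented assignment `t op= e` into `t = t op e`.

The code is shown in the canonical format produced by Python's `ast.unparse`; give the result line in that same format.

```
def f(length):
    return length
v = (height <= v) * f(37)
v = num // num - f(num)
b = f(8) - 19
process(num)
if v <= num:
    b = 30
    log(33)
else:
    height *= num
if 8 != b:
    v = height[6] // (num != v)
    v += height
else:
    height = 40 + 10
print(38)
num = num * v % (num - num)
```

Transformed code:
v = (height <= v) * 37
v = num // num - num
b = 8 - 19
process(num)
if v <= num:
    b = 30
    log(33)
else:
    height = height * num
if 8 != b:
    v = height[6] // (num != v)
    v = v + height
else:
    height = 40 + 10
print(38)
num = num * v % (num - num)

log(33)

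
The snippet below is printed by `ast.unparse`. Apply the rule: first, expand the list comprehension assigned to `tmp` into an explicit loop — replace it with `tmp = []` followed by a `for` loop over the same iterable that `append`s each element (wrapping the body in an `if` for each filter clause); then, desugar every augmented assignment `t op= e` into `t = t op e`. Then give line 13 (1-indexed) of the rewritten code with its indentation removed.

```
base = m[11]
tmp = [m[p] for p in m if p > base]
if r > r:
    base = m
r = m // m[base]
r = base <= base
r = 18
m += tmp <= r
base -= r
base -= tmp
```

base = base - tmp

Transformed code:
base = m[11]
tmp = []
for p in m:
    if p > base:
        tmp.append(m[p])
if r > r:
    base = m
r = m // m[base]
r = base <= base
r = 18
m = m + (tmp <= r)
base = base - r
base = base - tmp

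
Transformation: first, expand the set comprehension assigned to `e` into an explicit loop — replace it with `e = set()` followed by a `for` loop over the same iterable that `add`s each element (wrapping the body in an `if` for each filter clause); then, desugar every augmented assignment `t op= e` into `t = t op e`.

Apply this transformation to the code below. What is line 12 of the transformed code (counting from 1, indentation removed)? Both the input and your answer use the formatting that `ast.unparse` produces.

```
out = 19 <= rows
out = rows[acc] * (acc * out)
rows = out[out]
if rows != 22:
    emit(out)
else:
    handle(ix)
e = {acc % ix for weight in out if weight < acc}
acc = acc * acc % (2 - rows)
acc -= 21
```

Transformed code:
out = 19 <= rows
out = rows[acc] * (acc * out)
rows = out[out]
if rows != 22:
    emit(out)
else:
    handle(ix)
e = set()
for weight in out:
    if weight < acc:
        e.add(acc % ix)
acc = acc * acc % (2 - rows)
acc = acc - 21

acc = acc * acc % (2 - rows)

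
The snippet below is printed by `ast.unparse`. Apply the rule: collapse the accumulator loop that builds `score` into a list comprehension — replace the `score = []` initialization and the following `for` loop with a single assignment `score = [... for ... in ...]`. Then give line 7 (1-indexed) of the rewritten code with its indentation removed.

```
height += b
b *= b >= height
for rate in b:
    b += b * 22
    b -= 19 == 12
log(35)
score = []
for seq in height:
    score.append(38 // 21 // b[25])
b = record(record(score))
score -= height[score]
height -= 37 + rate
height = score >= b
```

score = [38 // 21 // b[25] for seq in height]

Transformed code:
height += b
b *= b >= height
for rate in b:
    b += b * 22
    b -= 19 == 12
log(35)
score = [38 // 21 // b[25] for seq in height]
b = record(record(score))
score -= height[score]
height -= 37 + rate
height = score >= b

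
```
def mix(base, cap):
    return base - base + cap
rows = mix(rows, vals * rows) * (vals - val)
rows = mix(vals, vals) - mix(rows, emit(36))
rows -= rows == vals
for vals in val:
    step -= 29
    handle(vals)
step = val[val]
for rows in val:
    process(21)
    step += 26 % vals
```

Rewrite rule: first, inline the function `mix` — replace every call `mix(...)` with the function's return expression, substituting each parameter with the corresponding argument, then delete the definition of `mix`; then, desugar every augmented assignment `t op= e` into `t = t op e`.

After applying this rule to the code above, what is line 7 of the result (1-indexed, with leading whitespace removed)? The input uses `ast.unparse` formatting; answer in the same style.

step = val[val]

Transformed code:
rows = (rows - rows + vals * rows) * (vals - val)
rows = vals - vals + vals - (rows - rows + emit(36))
rows = rows - (rows == vals)
for vals in val:
    step = step - 29
    handle(vals)
step = val[val]
for rows in val:
    process(21)
    step = step + 26 % vals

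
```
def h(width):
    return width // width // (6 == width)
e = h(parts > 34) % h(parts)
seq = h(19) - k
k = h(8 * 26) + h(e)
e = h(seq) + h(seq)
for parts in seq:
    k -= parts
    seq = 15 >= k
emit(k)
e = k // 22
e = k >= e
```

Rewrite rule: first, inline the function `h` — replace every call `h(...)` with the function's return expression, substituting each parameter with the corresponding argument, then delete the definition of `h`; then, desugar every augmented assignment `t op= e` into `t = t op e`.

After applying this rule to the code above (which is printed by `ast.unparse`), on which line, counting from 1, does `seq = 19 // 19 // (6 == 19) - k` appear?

2

Transformed code:
e = (parts > 34) // (parts > 34) // (6 == (parts > 34)) % (parts // parts // (6 == parts))
seq = 19 // 19 // (6 == 19) - k
k = 8 * 26 // (8 * 26) // (6 == 8 * 26) + e // e // (6 == e)
e = seq // seq // (6 == seq) + seq // seq // (6 == seq)
for parts in seq:
    k = k - parts
    seq = 15 >= k
emit(k)
e = k // 22
e = k >= e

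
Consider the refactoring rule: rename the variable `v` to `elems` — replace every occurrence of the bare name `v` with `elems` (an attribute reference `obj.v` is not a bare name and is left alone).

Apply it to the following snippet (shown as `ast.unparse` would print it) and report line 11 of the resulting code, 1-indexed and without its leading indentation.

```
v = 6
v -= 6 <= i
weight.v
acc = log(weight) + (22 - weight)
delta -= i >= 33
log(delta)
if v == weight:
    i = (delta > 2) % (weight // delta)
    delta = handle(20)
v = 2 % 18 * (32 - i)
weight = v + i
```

weight = elems + i

Transformed code:
elems = 6
elems -= 6 <= i
weight.v
acc = log(weight) + (22 - weight)
delta -= i >= 33
log(delta)
if elems == weight:
    i = (delta > 2) % (weight // delta)
    delta = handle(20)
elems = 2 % 18 * (32 - i)
weight = elems + i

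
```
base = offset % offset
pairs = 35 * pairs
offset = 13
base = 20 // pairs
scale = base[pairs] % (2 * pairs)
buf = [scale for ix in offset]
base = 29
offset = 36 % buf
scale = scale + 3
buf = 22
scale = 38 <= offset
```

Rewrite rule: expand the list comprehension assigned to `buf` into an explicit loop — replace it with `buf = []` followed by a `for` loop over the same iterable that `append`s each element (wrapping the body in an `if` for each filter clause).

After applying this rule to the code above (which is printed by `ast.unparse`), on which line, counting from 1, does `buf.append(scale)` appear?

Transformed code:
base = offset % offset
pairs = 35 * pairs
offset = 13
base = 20 // pairs
scale = base[pairs] % (2 * pairs)
buf = []
for ix in offset:
    buf.append(scale)
base = 29
offset = 36 % buf
scale = scale + 3
buf = 22
scale = 38 <= offset

8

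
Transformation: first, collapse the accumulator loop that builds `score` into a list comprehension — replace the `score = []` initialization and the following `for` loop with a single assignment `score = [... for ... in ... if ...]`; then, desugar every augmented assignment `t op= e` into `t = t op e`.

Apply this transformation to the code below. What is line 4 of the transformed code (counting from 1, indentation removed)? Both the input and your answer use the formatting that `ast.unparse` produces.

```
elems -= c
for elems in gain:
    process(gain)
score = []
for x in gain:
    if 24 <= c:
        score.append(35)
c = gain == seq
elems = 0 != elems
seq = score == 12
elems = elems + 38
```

Transformed code:
elems = elems - c
for elems in gain:
    process(gain)
score = [35 for x in gain if 24 <= c]
c = gain == seq
elems = 0 != elems
seq = score == 12
elems = elems + 38

score = [35 for x in gain if 24 <= c]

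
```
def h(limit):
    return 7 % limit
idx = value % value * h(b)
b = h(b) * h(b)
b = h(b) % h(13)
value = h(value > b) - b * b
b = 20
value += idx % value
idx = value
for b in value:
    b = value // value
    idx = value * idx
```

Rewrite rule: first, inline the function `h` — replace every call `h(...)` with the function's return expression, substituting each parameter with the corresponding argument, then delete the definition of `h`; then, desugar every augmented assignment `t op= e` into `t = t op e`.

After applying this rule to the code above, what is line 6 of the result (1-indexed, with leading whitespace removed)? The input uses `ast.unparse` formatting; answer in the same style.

value = value + idx % value

Transformed code:
idx = value % value * (7 % b)
b = 7 % b * (7 % b)
b = 7 % b % (7 % 13)
value = 7 % (value > b) - b * b
b = 20
value = value + idx % value
idx = value
for b in value:
    b = value // value
    idx = value * idx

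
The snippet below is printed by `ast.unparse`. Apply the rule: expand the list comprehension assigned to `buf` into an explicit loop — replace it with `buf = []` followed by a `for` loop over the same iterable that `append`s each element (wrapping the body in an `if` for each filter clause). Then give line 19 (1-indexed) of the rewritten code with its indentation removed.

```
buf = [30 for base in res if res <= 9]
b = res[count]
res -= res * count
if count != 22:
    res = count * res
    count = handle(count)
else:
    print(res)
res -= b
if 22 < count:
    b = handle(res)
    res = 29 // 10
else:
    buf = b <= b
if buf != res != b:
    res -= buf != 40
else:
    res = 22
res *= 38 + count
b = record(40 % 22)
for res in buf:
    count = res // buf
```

Transformed code:
buf = []
for base in res:
    if res <= 9:
        buf.append(30)
b = res[count]
res -= res * count
if count != 22:
    res = count * res
    count = handle(count)
else:
    print(res)
res -= b
if 22 < count:
    b = handle(res)
    res = 29 // 10
else:
    buf = b <= b
if buf != res != b:
    res -= buf != 40
else:
    res = 22
res *= 38 + count
b = record(40 % 22)
for res in buf:
    count = res // buf

res -= buf != 40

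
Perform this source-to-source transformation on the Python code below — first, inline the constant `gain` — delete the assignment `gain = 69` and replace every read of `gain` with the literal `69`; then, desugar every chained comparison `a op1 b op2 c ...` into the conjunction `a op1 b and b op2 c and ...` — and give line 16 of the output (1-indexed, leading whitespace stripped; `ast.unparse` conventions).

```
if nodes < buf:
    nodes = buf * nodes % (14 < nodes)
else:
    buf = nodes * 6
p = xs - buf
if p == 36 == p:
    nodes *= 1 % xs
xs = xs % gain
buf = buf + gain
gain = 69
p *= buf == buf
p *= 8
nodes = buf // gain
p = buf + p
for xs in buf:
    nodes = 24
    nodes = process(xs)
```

nodes = process(xs)

Transformed code:
if nodes < buf:
    nodes = buf * nodes % (14 < nodes)
else:
    buf = nodes * 6
p = xs - buf
if p == 36 and 36 == p:
    nodes *= 1 % xs
xs = xs % 69
buf = buf + 69
p *= buf == buf
p *= 8
nodes = buf // 69
p = buf + p
for xs in buf:
    nodes = 24
    nodes = process(xs)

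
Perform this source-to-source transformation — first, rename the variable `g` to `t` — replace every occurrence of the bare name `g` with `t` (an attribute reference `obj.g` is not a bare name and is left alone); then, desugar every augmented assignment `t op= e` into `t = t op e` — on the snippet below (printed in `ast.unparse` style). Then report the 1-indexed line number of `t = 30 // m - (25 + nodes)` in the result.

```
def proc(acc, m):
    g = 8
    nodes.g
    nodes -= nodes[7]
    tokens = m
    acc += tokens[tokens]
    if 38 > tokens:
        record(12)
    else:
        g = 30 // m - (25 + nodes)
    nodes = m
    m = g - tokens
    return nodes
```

Transformed code:
def proc(acc, m):
    t = 8
    nodes.g
    nodes = nodes - nodes[7]
    tokens = m
    acc = acc + tokens[tokens]
    if 38 > tokens:
        record(12)
    else:
        t = 30 // m - (25 + nodes)
    nodes = m
    m = t - tokens
    return nodes

10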